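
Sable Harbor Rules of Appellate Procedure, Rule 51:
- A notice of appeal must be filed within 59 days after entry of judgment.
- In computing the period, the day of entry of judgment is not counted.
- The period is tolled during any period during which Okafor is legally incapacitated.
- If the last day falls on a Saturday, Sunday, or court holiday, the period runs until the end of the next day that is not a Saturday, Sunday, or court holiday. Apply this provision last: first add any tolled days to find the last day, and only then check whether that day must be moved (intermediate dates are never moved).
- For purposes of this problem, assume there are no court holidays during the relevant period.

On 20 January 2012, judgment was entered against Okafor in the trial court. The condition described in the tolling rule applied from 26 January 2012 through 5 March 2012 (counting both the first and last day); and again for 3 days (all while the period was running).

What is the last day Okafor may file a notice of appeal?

59 days after 20 January 2012 is March 19, 2012.
From January 26, 2012 through March 5, 2012 inclusive is 40 days; tolling adds 40 days: March 19, 2012 + 40 days = April 28, 2012.
Tolling adds 3 days: April 28, 2012 + 3 days = May 1, 2012.
May 1, 2012 is a Tuesday and not a court holiday, so no extension applies.

May 1, 2012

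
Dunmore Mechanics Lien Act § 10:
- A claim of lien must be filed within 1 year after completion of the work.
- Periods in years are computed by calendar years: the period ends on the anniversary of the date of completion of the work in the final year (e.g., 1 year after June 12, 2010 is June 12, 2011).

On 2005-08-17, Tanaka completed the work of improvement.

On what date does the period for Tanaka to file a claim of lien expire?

1 year after 2005-08-17 is August 17, 2006.

August 17, 2006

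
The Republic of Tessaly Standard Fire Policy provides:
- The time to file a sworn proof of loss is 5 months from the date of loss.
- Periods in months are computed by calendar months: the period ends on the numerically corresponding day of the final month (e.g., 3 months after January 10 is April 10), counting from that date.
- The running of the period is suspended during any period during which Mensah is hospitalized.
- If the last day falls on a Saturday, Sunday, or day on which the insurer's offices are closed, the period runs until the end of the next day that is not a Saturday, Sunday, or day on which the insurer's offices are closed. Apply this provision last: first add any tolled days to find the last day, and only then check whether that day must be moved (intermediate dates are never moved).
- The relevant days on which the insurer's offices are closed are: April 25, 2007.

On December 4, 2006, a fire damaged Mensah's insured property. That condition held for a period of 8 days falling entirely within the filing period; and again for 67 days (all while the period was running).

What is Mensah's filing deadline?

July 18, 2007

5 months after December 4, 2006 is May 4, 2007.
Tolling adds 8 days: May 4, 2007 + 8 days = May 12, 2007.
Tolling adds 67 days: May 12, 2007 + 67 days = July 18, 2007.
July 18, 2007 is a Wednesday and not a day on which the insurer's offices are closed, so no extension applies.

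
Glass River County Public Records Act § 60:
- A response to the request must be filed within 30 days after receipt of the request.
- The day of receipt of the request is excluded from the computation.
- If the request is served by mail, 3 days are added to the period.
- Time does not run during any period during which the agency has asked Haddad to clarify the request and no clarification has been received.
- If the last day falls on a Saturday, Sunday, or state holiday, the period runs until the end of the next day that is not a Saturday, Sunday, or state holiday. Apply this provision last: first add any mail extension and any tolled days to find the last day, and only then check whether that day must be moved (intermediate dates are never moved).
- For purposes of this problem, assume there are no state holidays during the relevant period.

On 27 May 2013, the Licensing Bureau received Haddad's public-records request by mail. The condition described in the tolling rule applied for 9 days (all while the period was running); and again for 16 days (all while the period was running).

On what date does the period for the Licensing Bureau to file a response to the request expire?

July 24, 2013

30 days after 27 May 2013 is June 26, 2013.
Service was by mail, adding 3 days: June 26, 2013 + 3 days = June 29, 2013.
Tolling adds 9 days: June 29, 2013 + 9 days = July 8, 2013.
Tolling adds 16 days: July 8, 2013 + 16 days = July 24, 2013.
July 24, 2013 is a Wednesday and not a state holiday, so no extension applies.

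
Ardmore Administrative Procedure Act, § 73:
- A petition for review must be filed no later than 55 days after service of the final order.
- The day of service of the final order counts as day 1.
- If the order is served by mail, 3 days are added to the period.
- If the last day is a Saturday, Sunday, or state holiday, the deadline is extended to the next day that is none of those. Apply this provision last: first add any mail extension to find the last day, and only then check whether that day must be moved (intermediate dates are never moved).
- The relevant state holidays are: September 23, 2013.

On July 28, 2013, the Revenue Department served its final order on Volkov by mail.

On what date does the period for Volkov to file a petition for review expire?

September 24, 2013

Counting July 28, 2013 as day 1, day 55 is September 20, 2013.
Service was by mail, adding 3 days: September 20, 2013 + 3 days = September 23, 2013.
September 23, 2013 is a listed holiday. The next qualifying day is September 24, 2013.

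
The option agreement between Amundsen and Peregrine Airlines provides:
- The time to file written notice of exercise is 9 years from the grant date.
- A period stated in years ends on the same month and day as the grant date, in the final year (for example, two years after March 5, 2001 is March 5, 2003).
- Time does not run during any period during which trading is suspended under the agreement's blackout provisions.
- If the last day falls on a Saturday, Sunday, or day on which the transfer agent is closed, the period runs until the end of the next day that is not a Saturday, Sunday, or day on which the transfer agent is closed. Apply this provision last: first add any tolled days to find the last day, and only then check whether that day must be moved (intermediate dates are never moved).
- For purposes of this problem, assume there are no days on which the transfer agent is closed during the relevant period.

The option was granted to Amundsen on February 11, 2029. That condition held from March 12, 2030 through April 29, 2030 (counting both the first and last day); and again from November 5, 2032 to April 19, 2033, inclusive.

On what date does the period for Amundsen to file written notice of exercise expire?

9 years after February 11, 2029 is February 11, 2038.
From March 12, 2030 through April 29, 2030 inclusive is 49 days; tolling adds 49 days: February 11, 2038 + 49 days = April 1, 2038.
From November 5, 2032 through April 19, 2033 inclusive is 166 days; tolling adds 166 days: April 1, 2038 + 166 days = September 14, 2038.
September 14, 2038 is a Tuesday and not a day on which the transfer agent is closed, so no extension applies.

September 14, 2038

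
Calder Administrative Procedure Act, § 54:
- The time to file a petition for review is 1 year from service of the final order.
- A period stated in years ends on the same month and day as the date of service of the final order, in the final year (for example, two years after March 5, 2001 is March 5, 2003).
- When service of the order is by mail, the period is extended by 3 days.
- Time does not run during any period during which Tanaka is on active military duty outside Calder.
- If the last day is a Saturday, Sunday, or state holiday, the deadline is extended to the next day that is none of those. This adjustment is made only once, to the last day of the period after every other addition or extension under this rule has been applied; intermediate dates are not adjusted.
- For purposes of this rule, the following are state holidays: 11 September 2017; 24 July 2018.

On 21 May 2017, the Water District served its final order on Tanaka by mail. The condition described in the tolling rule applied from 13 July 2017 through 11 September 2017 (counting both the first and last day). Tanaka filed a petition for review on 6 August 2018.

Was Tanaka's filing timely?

No

1 year after 21 May 2017 is May 21, 2018.
Service was by mail, adding 3 days: May 21, 2018 + 3 days = May 24, 2018.
From July 13, 2017 through September 11, 2017 inclusive is 61 days; tolling adds 61 days: May 24, 2018 + 61 days = July 24, 2018.
July 24, 2018 is a listed holiday. The next qualifying day is July 25, 2018.
The deadline is July 25, 2018; the filing on August 6, 2018 is after that date.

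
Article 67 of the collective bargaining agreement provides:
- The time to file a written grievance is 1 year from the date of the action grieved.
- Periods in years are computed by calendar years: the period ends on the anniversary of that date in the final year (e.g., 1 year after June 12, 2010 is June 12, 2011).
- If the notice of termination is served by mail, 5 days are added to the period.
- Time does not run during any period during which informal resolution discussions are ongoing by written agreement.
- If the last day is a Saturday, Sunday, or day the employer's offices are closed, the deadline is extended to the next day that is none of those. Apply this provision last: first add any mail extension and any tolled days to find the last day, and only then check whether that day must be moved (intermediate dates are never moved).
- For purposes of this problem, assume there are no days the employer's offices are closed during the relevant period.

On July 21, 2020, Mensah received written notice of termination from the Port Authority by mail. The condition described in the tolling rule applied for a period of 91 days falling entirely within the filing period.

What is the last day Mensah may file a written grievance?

October 25, 2021

1 year after July 21, 2020 is July 21, 2021.
Service was by mail, adding 5 days: July 21, 2021 + 5 days = July 26, 2021.
Tolling adds 91 days: July 26, 2021 + 91 days = October 25, 2021.
October 25, 2021 is a Monday and not a day the employer's offices are closed, so no extension applies.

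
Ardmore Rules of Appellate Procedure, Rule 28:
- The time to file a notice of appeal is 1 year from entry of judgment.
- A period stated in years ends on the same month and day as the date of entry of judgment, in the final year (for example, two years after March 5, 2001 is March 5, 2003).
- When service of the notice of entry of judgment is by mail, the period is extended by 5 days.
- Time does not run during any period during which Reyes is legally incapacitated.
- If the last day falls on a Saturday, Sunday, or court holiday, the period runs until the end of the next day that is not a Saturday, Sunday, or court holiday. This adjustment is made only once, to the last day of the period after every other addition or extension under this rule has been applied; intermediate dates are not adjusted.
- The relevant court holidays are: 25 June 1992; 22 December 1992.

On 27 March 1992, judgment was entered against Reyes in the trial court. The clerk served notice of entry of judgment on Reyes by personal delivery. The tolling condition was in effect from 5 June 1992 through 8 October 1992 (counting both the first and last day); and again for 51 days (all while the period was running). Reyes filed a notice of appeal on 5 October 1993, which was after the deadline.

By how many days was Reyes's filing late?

1 year after 27 March 1992 is March 27, 1993.
Service was not by mail, so no mail extension applies.
From June 5, 1992 through October 8, 1992 inclusive is 126 days; tolling adds 126 days: March 27, 1993 + 126 days = July 31, 1993.
Tolling adds 51 days: July 31, 1993 + 51 days = September 20, 1993.
September 20, 1993 is a Monday and not a court holiday, so no extension applies.
The deadline is September 20, 1993; from September 20, 1993 to October 5, 1993 is 15 days.

15 days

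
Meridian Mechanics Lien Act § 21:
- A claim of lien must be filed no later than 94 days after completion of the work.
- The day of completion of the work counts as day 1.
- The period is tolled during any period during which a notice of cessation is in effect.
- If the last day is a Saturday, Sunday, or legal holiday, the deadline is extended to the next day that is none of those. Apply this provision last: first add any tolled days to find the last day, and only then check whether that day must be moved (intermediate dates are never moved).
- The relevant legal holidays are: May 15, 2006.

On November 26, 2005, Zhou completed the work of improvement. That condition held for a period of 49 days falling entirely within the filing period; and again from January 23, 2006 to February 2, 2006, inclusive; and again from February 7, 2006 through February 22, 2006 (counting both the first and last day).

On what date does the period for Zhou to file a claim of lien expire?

Counting November 26, 2005 as day 1, day 94 is February 27, 2006.
Tolling adds 49 days: February 27, 2006 + 49 days = April 17, 2006.
From January 23, 2006 through February 2, 2006 inclusive is 11 days; tolling adds 11 days: April 17, 2006 + 11 days = April 28, 2006.
From February 7, 2006 through February 22, 2006 inclusive is 16 days; tolling adds 16 days: April 28, 2006 + 16 days = May 14, 2006.
May 14, 2006 is Sunday; May 15, 2006 is a listed holiday. The next qualifying day is May 16, 2006.

May 16, 2006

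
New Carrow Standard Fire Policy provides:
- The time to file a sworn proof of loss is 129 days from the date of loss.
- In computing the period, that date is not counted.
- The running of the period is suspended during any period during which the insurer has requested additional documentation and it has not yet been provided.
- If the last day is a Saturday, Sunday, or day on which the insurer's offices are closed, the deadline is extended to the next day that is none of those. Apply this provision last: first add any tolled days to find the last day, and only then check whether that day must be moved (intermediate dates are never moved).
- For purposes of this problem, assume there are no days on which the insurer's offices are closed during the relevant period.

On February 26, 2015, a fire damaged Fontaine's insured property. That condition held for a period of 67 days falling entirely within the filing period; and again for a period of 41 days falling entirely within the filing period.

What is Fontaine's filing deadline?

129 days after February 26, 2015 is July 5, 2015.
Tolling adds 67 days: July 5, 2015 + 67 days = September 10, 2015.
Tolling adds 41 days: September 10, 2015 + 41 days = October 21, 2015.
October 21, 2015 is a Wednesday and not a day on which the insurer's offices are closed, so no extension applies.

October 21, 2015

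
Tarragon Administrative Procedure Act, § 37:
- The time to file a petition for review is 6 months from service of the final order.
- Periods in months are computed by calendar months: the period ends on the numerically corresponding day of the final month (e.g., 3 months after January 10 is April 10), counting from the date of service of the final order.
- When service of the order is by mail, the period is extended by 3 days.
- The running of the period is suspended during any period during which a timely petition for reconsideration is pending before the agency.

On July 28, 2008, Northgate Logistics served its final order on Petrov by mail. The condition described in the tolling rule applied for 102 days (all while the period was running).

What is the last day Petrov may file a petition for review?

6 months after July 28, 2008 is January 28, 2009.
Service was by mail, adding 3 days: January 28, 2009 + 3 days = January 31, 2009.
Tolling adds 102 days: January 31, 2009 + 102 days = May 13, 2009.

May 13, 2009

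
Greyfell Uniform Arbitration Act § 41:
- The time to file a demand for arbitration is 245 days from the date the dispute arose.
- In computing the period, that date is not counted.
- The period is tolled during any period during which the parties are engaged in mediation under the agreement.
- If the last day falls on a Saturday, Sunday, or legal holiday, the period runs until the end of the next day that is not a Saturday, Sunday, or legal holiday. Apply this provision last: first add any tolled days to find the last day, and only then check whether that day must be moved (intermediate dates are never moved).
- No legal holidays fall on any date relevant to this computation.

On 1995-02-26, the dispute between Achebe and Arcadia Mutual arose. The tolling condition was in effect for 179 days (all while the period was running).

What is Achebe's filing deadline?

245 days after 1995-02-26 is October 29, 1995.
Tolling adds 179 days: October 29, 1995 + 179 days = April 25, 1996.
April 25, 1996 is a Thursday and not a legal holiday, so no extension applies.

April 25, 1996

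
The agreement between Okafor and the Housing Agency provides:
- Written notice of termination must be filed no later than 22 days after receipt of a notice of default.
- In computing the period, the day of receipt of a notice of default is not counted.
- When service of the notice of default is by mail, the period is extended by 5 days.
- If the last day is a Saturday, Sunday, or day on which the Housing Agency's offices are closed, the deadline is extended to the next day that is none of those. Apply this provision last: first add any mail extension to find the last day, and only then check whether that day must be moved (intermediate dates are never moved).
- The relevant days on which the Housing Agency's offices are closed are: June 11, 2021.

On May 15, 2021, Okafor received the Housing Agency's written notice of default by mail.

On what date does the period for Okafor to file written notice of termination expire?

June 14, 2021

22 days after May 15, 2021 is June 6, 2021.
Service was by mail, adding 5 days: June 6, 2021 + 5 days = June 11, 2021.
June 11, 2021 is a listed holiday; June 12, 2021 is Saturday; June 13, 2021 is Sunday. The next qualifying day is June 14, 2021.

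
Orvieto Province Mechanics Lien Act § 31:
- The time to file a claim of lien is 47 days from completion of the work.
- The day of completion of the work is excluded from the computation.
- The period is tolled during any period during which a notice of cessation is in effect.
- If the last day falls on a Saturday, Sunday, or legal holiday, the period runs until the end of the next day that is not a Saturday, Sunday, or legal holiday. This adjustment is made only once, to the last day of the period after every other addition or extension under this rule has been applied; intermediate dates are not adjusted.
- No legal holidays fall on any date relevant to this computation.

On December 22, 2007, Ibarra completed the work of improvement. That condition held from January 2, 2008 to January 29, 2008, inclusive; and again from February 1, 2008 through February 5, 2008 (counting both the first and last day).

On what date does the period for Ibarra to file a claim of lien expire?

47 days after December 22, 2007 is February 7, 2008.
From January 2, 2008 through January 29, 2008 inclusive is 28 days; tolling adds 28 days: February 7, 2008 + 28 days = March 6, 2008.
From February 1, 2008 through February 5, 2008 inclusive is 5 days; tolling adds 5 days: March 6, 2008 + 5 days = March 11, 2008.
March 11, 2008 is a Tuesday and not a legal holiday, so no extension applies.

March 11, 2008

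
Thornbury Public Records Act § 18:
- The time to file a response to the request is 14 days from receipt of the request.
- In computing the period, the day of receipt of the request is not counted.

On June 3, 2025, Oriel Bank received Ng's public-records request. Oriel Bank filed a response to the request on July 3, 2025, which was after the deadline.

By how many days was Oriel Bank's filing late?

16 days

14 days after June 3, 2025 is June 17, 2025.
The deadline is June 17, 2025; from June 17, 2025 to July 3, 2025 is 16 days.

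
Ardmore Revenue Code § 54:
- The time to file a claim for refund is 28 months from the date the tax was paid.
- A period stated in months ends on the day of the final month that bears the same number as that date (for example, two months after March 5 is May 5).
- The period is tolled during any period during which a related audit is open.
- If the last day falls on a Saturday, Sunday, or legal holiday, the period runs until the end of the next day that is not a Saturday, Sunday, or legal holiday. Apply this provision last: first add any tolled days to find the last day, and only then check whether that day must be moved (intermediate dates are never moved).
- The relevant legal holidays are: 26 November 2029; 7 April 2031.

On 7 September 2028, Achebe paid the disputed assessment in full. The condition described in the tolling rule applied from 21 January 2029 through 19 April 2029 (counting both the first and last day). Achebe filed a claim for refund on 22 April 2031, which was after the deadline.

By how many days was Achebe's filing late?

28 months after 7 September 2028 is January 7, 2031.
From January 21, 2029 through April 19, 2029 inclusive is 89 days; tolling adds 89 days: January 7, 2031 + 89 days = April 6, 2031.
April 6, 2031 is Sunday; April 7, 2031 is a listed holiday. The next qualifying day is April 8, 2031.
The deadline is April 8, 2031; from April 8, 2031 to April 22, 2031 is 14 days.

14 days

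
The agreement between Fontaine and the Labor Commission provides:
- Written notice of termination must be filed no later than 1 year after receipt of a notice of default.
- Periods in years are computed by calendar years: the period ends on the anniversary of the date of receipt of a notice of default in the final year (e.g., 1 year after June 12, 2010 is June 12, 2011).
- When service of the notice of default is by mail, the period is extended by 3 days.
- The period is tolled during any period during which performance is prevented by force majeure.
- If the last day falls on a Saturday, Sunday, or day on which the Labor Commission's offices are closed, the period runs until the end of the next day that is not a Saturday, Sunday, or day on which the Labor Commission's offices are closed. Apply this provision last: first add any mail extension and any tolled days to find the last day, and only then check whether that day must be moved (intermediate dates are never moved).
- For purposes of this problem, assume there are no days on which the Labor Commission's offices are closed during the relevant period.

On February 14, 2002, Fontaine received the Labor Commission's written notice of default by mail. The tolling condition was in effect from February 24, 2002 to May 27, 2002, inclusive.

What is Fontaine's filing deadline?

May 21, 2003

1 year after February 14, 2002 is February 14, 2003.
Service was by mail, adding 3 days: February 14, 2003 + 3 days = February 17, 2003.
From February 24, 2002 through May 27, 2002 inclusive is 93 days; tolling adds 93 days: February 17, 2003 + 93 days = May 21, 2003.
May 21, 2003 is a Wednesday and not a day on which the Labor Commission's offices are closed, so no extension applies.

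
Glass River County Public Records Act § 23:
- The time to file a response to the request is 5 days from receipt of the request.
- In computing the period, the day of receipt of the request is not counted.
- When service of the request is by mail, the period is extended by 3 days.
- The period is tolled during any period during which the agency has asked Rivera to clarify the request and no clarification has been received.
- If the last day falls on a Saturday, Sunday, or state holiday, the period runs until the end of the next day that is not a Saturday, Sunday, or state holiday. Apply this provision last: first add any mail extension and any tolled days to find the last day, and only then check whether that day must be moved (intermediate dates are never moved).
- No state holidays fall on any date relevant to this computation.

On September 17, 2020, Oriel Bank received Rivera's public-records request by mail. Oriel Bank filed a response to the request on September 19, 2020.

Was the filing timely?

Yes

5 days after September 17, 2020 is September 22, 2020.
Service was by mail, adding 3 days: September 22, 2020 + 3 days = September 25, 2020.
September 25, 2020 is a Friday and not a state holiday, so no extension applies.
The deadline is September 25, 2020; the filing on September 19, 2020 is on or before that date.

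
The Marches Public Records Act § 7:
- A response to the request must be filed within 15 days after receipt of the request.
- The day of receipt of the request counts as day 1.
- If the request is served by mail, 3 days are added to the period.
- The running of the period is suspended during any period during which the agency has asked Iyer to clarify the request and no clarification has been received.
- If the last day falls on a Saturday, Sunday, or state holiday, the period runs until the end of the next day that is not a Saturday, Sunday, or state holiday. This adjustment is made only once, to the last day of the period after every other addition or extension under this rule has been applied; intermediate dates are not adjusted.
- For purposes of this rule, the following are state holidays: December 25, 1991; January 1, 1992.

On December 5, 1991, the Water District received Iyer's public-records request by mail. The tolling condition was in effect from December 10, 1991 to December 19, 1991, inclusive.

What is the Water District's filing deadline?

January 2, 1992

Counting December 5, 1991 as day 1, day 15 is December 19, 1991.
Service was by mail, adding 3 days: December 19, 1991 + 3 days = December 22, 1991.
From December 10, 1991 through December 19, 1991 inclusive is 10 days; tolling adds 10 days: December 22, 1991 + 10 days = January 1, 1992.
January 1, 1992 is a listed holiday. The next qualifying day is January 2, 1992.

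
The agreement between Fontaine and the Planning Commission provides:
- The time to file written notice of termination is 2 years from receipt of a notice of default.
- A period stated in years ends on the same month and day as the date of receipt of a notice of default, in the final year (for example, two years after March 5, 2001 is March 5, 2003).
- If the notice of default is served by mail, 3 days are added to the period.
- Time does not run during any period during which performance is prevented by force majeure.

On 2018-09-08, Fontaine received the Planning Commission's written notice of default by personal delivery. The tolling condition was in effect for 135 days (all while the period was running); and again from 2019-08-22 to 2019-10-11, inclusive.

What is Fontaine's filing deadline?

2 years after 2018-09-08 is September 8, 2020.
Service was not by mail, so no mail extension applies.
Tolling adds 135 days: September 8, 2020 + 135 days = January 21, 2021.
From August 22, 2019 through October 11, 2019 inclusive is 51 days; tolling adds 51 days: January 21, 2021 + 51 days = March 13, 2021.

March 13, 2021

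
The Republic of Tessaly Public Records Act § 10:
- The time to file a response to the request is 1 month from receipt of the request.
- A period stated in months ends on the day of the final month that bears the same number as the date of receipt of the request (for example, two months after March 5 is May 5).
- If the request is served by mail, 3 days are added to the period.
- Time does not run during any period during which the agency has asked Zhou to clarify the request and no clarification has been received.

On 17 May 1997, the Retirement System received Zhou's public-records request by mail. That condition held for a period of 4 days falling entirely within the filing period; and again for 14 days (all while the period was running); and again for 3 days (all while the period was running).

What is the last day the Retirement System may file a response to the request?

1 month after 17 May 1997 is June 17, 1997.
Service was by mail, adding 3 days: June 17, 1997 + 3 days = June 20, 1997.
Tolling adds 4 days: June 20, 1997 + 4 days = June 24, 1997.
Tolling adds 14 days: June 24, 1997 + 14 days = July 8, 1997.
Tolling adds 3 days: July 8, 1997 + 3 days = July 11, 1997.

July 11, 1997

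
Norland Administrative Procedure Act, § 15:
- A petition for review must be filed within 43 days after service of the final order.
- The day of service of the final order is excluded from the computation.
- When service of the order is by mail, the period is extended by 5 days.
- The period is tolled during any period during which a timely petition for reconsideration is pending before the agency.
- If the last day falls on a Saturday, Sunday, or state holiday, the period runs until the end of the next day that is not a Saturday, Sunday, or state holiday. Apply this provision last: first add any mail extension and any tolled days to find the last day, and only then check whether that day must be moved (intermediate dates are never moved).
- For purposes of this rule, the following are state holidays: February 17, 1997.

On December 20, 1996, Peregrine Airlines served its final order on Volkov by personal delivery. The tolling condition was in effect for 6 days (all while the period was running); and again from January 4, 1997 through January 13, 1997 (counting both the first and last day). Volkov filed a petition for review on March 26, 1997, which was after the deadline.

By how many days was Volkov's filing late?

36 days

43 days after December 20, 1996 is February 1, 1997.
Service was not by mail, so no mail extension applies.
Tolling adds 6 days: February 1, 1997 + 6 days = February 7, 1997.
From January 4, 1997 through January 13, 1997 inclusive is 10 days; tolling adds 10 days: February 7, 1997 + 10 days = February 17, 1997.
February 17, 1997 is a listed holiday. The next qualifying day is February 18, 1997.
The deadline is February 18, 1997; from February 18, 1997 to March 26, 1997 is 36 days.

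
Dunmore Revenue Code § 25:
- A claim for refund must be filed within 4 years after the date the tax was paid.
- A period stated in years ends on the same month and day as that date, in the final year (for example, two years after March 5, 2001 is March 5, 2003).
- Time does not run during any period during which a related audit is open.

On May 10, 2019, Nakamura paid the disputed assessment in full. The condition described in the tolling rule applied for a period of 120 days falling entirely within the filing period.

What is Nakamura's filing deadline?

4 years after May 10, 2019 is May 10, 2023.
Tolling adds 120 days: May 10, 2023 + 120 days = September 7, 2023.

September 7, 2023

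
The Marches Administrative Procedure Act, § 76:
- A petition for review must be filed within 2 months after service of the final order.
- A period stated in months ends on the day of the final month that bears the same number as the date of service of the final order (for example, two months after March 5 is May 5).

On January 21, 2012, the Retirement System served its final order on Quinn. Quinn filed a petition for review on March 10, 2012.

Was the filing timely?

Yes

2 months after January 21, 2012 is March 21, 2012.
The deadline is March 21, 2012; the filing on March 10, 2012 is on or before that date.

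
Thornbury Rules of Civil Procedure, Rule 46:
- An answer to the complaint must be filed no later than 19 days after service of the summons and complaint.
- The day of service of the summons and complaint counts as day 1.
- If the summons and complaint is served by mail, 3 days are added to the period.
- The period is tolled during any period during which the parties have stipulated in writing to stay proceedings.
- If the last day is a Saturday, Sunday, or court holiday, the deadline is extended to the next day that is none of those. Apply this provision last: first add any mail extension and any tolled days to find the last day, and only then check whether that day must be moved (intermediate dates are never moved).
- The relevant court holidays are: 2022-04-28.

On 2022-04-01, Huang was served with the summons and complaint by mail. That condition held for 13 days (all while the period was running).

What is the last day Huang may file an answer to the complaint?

May 5, 2022

Counting 2022-04-01 as day 1, day 19 is April 19, 2022.
Service was by mail, adding 3 days: April 19, 2022 + 3 days = April 22, 2022.
Tolling adds 13 days: April 22, 2022 + 13 days = May 5, 2022.
May 5, 2022 is a Thursday and not a court holiday, so no extension applies.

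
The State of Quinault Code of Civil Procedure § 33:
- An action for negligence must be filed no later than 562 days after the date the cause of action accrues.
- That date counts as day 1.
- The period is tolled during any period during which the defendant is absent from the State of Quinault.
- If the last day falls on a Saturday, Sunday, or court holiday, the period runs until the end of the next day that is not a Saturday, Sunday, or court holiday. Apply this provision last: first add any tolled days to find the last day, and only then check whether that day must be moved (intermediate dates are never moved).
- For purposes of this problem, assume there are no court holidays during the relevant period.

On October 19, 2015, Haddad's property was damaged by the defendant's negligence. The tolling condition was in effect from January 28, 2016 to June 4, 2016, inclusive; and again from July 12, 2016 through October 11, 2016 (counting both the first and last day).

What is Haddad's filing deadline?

Counting October 19, 2015 as day 1, day 562 is May 2, 2017.
From January 28, 2016 through June 4, 2016 inclusive is 129 days; tolling adds 129 days: May 2, 2017 + 129 days = September 8, 2017.
From July 12, 2016 through October 11, 2016 inclusive is 92 days; tolling adds 92 days: September 8, 2017 + 92 days = December 9, 2017.
December 9, 2017 is Saturday; December 10, 2017 is Sunday. The next qualifying day is December 11, 2017.

December 11, 2017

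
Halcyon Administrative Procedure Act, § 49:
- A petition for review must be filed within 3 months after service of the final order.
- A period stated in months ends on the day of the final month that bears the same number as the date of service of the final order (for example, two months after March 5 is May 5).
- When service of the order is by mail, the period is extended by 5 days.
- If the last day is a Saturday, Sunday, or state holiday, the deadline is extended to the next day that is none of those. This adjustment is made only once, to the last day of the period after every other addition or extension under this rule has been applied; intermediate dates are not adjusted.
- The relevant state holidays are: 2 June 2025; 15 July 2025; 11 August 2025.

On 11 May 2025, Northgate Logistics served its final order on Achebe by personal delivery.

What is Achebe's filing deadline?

3 months after 11 May 2025 is August 11, 2025.
Service was not by mail, so no mail extension applies.
August 11, 2025 is a listed holiday. The next qualifying day is August 12, 2025.

August 12, 2025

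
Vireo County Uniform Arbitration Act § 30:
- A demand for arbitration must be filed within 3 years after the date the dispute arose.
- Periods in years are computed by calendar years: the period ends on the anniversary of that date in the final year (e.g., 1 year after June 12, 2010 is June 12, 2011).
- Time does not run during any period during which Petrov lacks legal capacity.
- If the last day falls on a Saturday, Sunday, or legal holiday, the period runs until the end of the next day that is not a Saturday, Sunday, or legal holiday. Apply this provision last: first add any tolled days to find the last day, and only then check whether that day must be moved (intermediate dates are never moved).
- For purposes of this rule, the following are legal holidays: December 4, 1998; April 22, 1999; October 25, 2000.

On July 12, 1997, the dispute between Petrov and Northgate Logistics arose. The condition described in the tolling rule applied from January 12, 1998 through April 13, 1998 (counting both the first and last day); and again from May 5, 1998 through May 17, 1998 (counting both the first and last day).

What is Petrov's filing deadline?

October 26, 2000

3 years after July 12, 1997 is July 12, 2000.
From January 12, 1998 through April 13, 1998 inclusive is 92 days; tolling adds 92 days: July 12, 2000 + 92 days = October 12, 2000.
From May 5, 1998 through May 17, 1998 inclusive is 13 days; tolling adds 13 days: October 12, 2000 + 13 days = October 25, 2000.
October 25, 2000 is a listed holiday. The next qualifying day is October 26, 2000.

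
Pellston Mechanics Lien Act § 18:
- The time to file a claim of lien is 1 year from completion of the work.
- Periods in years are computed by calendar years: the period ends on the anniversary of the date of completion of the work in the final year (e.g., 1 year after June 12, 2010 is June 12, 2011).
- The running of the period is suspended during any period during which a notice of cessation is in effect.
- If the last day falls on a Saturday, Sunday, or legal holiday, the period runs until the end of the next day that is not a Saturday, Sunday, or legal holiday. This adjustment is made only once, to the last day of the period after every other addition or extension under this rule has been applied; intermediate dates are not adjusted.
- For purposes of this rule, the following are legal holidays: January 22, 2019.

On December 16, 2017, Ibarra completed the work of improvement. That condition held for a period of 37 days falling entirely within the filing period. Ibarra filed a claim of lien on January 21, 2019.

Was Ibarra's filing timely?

Yes

1 year after December 16, 2017 is December 16, 2018.
Tolling adds 37 days: December 16, 2018 + 37 days = January 22, 2019.
January 22, 2019 is a listed holiday. The next qualifying day is January 23, 2019.
The deadline is January 23, 2019; the filing on January 21, 2019 is on or before that date.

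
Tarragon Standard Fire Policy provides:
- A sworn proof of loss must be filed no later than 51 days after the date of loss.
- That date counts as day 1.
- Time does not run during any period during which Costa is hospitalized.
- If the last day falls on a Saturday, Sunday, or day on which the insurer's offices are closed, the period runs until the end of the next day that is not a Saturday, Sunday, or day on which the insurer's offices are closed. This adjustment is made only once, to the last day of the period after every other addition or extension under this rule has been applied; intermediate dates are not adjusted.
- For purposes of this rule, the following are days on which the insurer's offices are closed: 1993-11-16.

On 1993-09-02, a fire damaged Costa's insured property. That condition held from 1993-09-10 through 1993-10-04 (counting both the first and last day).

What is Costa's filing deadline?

Counting 1993-09-02 as day 1, day 51 is October 22, 1993.
From September 10, 1993 through October 4, 1993 inclusive is 25 days; tolling adds 25 days: October 22, 1993 + 25 days = November 16, 1993.
November 16, 1993 is a listed holiday. The next qualifying day is November 17, 1993.

November 17, 1993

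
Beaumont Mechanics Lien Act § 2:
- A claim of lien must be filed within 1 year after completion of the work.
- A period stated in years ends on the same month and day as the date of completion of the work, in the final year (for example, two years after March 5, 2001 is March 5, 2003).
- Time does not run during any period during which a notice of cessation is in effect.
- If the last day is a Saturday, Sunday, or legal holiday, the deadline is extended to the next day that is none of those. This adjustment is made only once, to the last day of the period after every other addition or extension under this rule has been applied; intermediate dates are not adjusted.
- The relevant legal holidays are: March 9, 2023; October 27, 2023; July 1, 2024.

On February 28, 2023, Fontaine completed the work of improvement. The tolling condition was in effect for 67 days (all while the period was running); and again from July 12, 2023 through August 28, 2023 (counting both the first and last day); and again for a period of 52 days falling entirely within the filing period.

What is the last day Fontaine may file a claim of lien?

August 13, 2024

1 year after February 28, 2023 is February 28, 2024.
Tolling adds 67 days: February 28, 2024 + 67 days = May 5, 2024.
From July 12, 2023 through August 28, 2023 inclusive is 48 days; tolling adds 48 days: May 5, 2024 + 48 days = June 22, 2024.
Tolling adds 52 days: June 22, 2024 + 52 days = August 13, 2024.
August 13, 2024 is a Tuesday and not a legal holiday, so no extension applies.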